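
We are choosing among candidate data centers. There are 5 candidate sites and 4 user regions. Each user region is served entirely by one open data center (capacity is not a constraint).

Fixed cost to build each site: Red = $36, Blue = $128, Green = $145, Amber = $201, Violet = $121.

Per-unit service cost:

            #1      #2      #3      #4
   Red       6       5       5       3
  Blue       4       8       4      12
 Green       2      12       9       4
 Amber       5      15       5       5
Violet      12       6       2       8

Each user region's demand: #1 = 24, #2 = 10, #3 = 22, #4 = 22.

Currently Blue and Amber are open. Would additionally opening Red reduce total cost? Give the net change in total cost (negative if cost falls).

Current service cost with {Blue, Amber}: 374.
Adding Red: each user region re-picks its cheapest; new service cost 300, saving 74.
Extra fixed cost: 36. Net change = 36 − 74 = -38.
(Totals: 703 → 665.)

Yes — net change −38 (cost falls by 38).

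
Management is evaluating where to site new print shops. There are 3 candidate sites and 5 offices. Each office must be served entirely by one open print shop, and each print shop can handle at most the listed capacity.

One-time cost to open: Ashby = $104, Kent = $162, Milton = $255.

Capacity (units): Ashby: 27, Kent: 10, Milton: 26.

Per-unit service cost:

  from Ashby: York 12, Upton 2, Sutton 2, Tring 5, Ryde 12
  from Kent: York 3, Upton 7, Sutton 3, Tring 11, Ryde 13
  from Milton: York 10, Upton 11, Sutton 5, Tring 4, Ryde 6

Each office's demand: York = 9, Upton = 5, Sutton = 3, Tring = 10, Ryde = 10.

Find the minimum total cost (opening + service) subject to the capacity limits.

Minimum total cost: 570

Open {Ashby, Kent}: York→Ashby 12·9=108, Upton→Ashby 2·5=10, Sutton→Ashby 2·3=6, Tring→Ashby 5·10=50, Ryde→Kent 13·10=130.
Loads: Ashby carries 27/27, Kent carries 10/10. Service 304; fixed 266; total 570.
Next best feasible plan costs 575.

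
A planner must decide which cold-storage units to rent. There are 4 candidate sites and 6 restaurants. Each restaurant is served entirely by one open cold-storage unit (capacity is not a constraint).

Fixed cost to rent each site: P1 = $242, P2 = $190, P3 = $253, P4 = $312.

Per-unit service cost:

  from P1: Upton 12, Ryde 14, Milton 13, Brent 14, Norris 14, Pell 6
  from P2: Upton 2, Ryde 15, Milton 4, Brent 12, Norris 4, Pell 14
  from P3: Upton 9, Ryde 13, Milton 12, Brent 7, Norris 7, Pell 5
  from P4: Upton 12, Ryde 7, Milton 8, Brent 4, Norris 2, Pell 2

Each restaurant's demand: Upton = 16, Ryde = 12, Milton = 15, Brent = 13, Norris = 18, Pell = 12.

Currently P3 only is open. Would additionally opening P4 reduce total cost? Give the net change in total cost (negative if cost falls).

No — net change +15 (cost rises by 15).

Current service cost with {P3}: 757.
Adding P4: each restaurant re-picks its cheapest; new service cost 460, saving 297.
Extra fixed cost: 312. Net change = 312 − 297 = 15.
(Totals: 1010 → 1025.)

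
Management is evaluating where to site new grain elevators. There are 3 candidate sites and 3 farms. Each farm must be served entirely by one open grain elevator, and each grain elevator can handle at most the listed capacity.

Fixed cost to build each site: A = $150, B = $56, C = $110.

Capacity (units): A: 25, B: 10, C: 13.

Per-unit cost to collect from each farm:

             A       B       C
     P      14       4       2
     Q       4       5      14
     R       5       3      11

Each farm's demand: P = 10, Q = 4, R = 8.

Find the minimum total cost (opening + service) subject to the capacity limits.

Open {A, B}: P→B 4·10=40, Q→A 4·4=16, R→A 5·8=40.
Loads: A carries 12/25, B carries 10/10. Service 96; fixed 206; total 302.
Next best feasible plan costs 336.

Minimum total cost: 302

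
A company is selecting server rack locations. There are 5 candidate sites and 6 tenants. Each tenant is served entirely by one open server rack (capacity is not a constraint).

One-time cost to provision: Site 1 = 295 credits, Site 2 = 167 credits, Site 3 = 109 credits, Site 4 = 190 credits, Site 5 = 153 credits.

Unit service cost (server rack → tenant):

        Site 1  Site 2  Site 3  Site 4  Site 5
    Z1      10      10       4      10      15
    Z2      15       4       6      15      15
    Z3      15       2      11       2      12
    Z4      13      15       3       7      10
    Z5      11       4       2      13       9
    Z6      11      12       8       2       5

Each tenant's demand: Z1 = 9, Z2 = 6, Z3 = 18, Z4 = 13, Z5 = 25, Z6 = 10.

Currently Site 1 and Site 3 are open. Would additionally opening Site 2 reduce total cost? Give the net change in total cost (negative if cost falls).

Yes — net change −7 (cost falls by 7).

Current service cost with {Site 1, Site 3}: 439.
Adding Site 2: each tenant re-picks its cheapest; new service cost 265, saving 174.
Extra fixed cost: 167. Net change = 167 − 174 = -7.
(Totals: 843 → 836.)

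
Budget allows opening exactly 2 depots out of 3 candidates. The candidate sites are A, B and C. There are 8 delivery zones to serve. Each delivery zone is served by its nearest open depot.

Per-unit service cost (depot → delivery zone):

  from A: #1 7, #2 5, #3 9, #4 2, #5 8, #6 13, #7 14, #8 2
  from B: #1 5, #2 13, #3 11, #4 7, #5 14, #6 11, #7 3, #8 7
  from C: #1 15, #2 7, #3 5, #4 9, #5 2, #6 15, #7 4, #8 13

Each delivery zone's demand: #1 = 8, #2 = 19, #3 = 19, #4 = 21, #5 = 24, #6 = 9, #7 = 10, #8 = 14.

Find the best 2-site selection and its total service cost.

With exactly 2 open, each delivery zone uses its cheapest among the chosen.
{A, C}: #1→A 7·8=56, #2→A 5·19=95, #3→C 5·19=95, #4→A 2·21=42, #5→C 2·24=48, #6→A 13·9=117, #7→C 4·10=40, #8→A 2·14=28. Service cost 521.
{B, C}: service cost 690
{A, B}: service cost 697
Among all 3 size-2 choices, {A, C} is lowest.

Choose A and C; total service cost 521.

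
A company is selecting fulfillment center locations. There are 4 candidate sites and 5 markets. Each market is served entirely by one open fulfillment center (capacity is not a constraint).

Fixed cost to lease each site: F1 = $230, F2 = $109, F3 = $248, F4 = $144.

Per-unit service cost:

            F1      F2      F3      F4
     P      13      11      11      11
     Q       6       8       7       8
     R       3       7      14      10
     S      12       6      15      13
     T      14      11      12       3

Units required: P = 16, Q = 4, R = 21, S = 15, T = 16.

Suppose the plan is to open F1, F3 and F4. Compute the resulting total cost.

Each market is assigned to its cheapest site among the open ones.
{F1, F3, F4}: P→F3 11·16=176, Q→F1 6·4=24, R→F1 3·21=63, S→F1 12·15=180, T→F4 3·16=48. Service 491; fixed 622; total 1113.

Total cost: 1113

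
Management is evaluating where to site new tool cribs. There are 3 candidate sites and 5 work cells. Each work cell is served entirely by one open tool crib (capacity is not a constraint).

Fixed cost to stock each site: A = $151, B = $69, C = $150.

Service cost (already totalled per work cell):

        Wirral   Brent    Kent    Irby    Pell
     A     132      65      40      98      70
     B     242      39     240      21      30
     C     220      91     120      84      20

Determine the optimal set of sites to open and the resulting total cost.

Open A and B; minimum total cost 482.

For any fixed open set, each work cell goes to its cheapest open site; total = fixed + service.
{A, B}: Wirral→A 132, Brent→B 39, Kent→A 40, Irby→B 21, Pell→B 30. Service 262; fixed 220; total 482.
{A}: service 405 + fixed 151 = 556
{A, B, C}: service 252 + fixed 370 = 622
{B}: service 572 + fixed 69 = 641
(All 7 nonempty subsets were checked; A and B is lowest.)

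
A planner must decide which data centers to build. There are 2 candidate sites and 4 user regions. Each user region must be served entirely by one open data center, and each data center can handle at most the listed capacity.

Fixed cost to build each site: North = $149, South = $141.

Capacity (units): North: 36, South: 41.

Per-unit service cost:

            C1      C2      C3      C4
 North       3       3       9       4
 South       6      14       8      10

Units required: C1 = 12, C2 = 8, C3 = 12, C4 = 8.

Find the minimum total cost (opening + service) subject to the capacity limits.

Minimum total cost: 478

Open {North, South}: C1→North 3·12=36, C2→North 3·8=24, C3→South 8·12=96, C4→North 4·8=32.
Loads: North carries 28/36, South carries 12/41. Service 188; fixed 290; total 478.
Next best feasible plan costs 501.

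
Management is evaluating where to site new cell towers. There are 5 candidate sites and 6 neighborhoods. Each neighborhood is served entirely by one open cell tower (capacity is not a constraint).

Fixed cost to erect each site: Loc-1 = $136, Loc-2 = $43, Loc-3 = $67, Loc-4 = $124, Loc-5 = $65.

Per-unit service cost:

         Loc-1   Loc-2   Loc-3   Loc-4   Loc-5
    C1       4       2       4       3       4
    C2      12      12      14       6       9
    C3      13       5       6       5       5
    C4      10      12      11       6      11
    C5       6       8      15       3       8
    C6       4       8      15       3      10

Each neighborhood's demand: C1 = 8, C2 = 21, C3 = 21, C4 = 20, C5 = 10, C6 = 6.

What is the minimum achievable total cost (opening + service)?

Minimum total cost: 547

For any fixed open set, each neighborhood goes to its cheapest open site; total = fixed + service.
{Loc-4}: C1→Loc-4 3·8=24, C2→Loc-4 6·21=126, C3→Loc-4 5·21=105, C4→Loc-4 6·20=120, C5→Loc-4 3·10=30, C6→Loc-4 3·6=18. Service 423; fixed 124; total 547.
{Loc-2, Loc-4}: service 415 + fixed 167 = 582
{Loc-4, Loc-5}: service 423 + fixed 189 = 612
{Loc-1, Loc-2, Loc-3, Loc-4, Loc-5}: service 415 + fixed 435 = 850
No other subset beats 547.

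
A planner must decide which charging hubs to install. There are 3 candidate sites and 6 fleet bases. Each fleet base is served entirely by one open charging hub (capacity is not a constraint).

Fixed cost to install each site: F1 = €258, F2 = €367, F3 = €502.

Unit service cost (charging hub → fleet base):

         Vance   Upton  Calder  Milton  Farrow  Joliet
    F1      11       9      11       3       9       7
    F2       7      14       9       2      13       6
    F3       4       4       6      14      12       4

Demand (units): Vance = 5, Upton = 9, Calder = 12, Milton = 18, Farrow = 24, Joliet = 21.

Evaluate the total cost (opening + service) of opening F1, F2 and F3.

Total cost: 1591

Each fleet base is assigned to its cheapest site among the open ones.
{F1, F2, F3}: Vance→F3 4·5=20, Upton→F3 4·9=36, Calder→F3 6·12=72, Milton→F2 2·18=36, Farrow→F1 9·24=216, Joliet→F3 4·21=84. Service 464; fixed 1127; total 1591.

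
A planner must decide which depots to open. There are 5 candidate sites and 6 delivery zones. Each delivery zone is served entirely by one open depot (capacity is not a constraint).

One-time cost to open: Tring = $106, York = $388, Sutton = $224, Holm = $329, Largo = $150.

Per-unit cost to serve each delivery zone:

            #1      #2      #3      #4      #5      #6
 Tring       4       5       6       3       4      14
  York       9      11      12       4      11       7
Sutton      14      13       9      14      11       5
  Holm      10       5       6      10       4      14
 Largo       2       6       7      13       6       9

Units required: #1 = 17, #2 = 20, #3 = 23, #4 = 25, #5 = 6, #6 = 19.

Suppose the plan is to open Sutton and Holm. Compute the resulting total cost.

Total cost: 1330

Each delivery zone is assigned to its cheapest site among the open ones.
{Sutton, Holm}: #1→Holm 10·17=170, #2→Holm 5·20=100, #3→Holm 6·23=138, #4→Holm 10·25=250, #5→Holm 4·6=24, #6→Sutton 5·19=95. Service 777; fixed 553; total 1330.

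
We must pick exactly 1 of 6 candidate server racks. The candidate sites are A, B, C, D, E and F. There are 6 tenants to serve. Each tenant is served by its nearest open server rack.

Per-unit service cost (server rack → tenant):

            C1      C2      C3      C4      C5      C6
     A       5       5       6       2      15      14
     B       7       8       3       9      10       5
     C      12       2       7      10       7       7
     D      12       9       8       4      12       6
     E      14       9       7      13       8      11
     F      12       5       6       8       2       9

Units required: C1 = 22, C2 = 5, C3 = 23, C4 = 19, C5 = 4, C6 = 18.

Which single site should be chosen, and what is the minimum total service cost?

With exactly 1 open, each tenant uses its cheapest among the chosen.
{B}: C1→B 7·22=154, C2→B 8·5=40, C3→B 3·23=69, C4→B 9·19=171, C5→B 10·4=40, C6→B 5·18=90. Service cost 564.
{A}: service cost 623
{D}: service cost 725
Among all 6 size-1 choices, {B} is lowest.

Choose B only; total service cost 564.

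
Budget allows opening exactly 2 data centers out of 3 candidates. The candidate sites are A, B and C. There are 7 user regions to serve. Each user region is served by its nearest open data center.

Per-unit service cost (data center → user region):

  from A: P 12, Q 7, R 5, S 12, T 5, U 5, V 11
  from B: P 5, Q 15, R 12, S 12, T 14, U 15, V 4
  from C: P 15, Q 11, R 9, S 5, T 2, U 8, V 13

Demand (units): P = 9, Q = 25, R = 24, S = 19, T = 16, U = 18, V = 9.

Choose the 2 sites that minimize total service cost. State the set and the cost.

Choose A and C; total service cost 719.

With exactly 2 open, each user region uses its cheapest among the chosen.
{A, C}: P→A 12·9=108, Q→A 7·25=175, R→A 5·24=120, S→C 5·19=95, T→C 2·16=32, U→A 5·18=90, V→A 11·9=99. Service cost 719.
{A, B}: service cost 774
{B, C}: service cost 843
Among all 3 size-2 choices, {A, C} is lowest.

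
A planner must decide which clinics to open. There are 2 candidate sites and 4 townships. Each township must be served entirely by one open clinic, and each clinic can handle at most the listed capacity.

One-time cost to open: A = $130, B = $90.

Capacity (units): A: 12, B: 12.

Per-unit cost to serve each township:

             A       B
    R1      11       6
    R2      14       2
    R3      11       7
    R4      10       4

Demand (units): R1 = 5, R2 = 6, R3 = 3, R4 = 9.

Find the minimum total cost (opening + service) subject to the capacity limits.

Open {A, B}: R1→B 6·5=30, R2→B 2·6=12, R3→A 11·3=33, R4→A 10·9=90.
Loads: A carries 12/12, B carries 11/12. Service 165; fixed 220; total 385.
Next best feasible plan costs 416.

Minimum total cost: 385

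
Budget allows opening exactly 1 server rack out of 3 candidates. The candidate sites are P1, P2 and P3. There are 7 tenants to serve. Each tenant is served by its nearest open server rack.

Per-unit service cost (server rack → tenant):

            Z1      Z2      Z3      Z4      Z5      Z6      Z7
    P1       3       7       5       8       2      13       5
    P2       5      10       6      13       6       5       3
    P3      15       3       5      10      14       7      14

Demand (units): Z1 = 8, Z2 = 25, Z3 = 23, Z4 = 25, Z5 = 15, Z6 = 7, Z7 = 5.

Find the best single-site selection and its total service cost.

With exactly 1 open, each tenant uses its cheapest among the chosen.
{P1}: Z1→P1 3·8=24, Z2→P1 7·25=175, Z3→P1 5·23=115, Z4→P1 8·25=200, Z5→P1 2·15=30, Z6→P1 13·7=91, Z7→P1 5·5=25. Service cost 660.
{P3}: service cost 889
{P2}: service cost 893
Among all 3 size-1 choices, {P1} is lowest.

Choose P1 only; total service cost 660.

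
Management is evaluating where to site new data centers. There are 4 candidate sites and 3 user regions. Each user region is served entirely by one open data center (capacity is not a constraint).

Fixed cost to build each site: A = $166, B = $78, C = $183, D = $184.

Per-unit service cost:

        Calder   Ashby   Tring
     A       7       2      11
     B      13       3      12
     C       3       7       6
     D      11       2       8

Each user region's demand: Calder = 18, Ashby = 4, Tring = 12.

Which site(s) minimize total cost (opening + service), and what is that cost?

For any fixed open set, each user region goes to its cheapest open site; total = fixed + service.
{C}: Calder→C 3·18=54, Ashby→C 7·4=28, Tring→C 6·12=72. Service 154; fixed 183; total 337.
{B, C}: service 138 + fixed 261 = 399
{A}: service 266 + fixed 166 = 432
{A, B, C, D}: service 134 + fixed 611 = 745
(All 15 nonempty subsets were checked; C only is lowest.)

Open C only; minimum total cost 337.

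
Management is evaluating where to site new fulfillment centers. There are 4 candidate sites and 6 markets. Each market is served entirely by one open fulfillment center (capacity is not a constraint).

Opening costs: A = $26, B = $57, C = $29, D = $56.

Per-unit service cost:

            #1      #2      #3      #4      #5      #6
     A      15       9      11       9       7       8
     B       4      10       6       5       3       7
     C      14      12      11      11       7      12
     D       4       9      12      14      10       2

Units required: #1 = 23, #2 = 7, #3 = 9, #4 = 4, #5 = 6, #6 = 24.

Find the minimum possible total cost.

For any fixed open set, each market goes to its cheapest open site; total = fixed + service.
{B, D}: #1→B 4·23=92, #2→D 9·7=63, #3→B 6·9=54, #4→B 5·4=20, #5→B 3·6=18, #6→D 2·24=48. Service 295; fixed 113; total 408.
{A, B, D}: service 295 + fixed 139 = 434
{B, C, D}: #1→B 4·23=92, #2→D 9·7=63, #3→B 6·9=54, #4→B 5·4=20, #5→B 3·6=18, #6→D 2·24=48. Service 295; fixed 142; total 437.
{A, B, C, D}: #1→B 4·23=92, #2→A 9·7=63, #3→B 6·9=54, #4→B 5·4=20, #5→B 3·6=18, #6→D 2·24=48. Service 295; fixed 168; total 463.
No other subset beats 408.

Minimum total cost: 408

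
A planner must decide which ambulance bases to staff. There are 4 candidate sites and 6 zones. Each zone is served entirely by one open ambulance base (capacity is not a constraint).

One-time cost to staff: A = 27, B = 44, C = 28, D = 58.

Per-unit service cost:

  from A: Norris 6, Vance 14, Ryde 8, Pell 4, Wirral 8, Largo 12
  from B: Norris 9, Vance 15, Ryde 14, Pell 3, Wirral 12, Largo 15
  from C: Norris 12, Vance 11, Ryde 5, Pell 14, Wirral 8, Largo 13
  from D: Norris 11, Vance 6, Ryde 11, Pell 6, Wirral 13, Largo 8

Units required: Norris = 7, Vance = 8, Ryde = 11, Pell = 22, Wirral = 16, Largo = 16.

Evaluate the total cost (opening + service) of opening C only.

Total cost: 899

Each zone is assigned to its cheapest site among the open ones.
{C}: Norris→C 12·7=84, Vance→C 11·8=88, Ryde→C 5·11=55, Pell→C 14·22=308, Wirral→C 8·16=128, Largo→C 13·16=208. Service 871; fixed 28; total 899.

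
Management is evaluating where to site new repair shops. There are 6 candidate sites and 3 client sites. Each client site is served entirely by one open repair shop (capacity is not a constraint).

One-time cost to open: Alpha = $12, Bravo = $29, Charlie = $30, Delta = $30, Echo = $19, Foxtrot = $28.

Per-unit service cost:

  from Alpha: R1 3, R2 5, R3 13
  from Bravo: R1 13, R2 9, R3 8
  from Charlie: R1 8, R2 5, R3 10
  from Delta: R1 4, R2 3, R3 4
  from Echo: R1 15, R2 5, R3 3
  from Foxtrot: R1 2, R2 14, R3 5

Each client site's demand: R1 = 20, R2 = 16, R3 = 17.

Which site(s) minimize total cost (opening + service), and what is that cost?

For any fixed open set, each client site goes to its cheapest open site; total = fixed + service.
{Delta, Foxtrot}: R1→Foxtrot 2·20=40, R2→Delta 3·16=48, R3→Delta 4·17=68. Service 156; fixed 58; total 214.
{Delta, Echo, Foxtrot}: R1→Foxtrot 2·20=40, R2→Delta 3·16=48, R3→Echo 3·17=51. Service 139; fixed 77; total 216.
{Alpha, Delta}: service 176 + fixed 42 = 218
{Alpha, Bravo, Charlie, Delta, Echo, Foxtrot}: service 139 + fixed 148 = 287
No other subset beats 214.

Open Delta and Foxtrot; minimum total cost 214.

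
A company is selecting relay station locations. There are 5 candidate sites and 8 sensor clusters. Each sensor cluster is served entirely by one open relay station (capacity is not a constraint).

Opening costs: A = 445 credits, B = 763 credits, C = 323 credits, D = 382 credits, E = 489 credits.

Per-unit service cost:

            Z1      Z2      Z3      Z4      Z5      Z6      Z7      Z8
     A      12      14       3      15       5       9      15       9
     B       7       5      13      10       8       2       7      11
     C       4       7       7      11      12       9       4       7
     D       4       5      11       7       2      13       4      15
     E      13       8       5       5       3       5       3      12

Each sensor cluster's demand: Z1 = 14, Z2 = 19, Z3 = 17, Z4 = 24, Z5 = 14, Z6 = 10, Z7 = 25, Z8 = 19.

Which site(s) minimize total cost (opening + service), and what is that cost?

For any fixed open set, each sensor cluster goes to its cheapest open site; total = fixed + service.
{C}: Z1→C 4·14=56, Z2→C 7·19=133, Z3→C 7·17=119, Z4→C 11·24=264, Z5→C 12·14=168, Z6→C 9·10=90, Z7→C 4·25=100, Z8→C 7·19=133. Service 1063; fixed 323; total 1386.
{E}: Z1→E 13·14=182, Z2→E 8·19=152, Z3→E 5·17=85, Z4→E 5·24=120, Z5→E 3·14=42, Z6→E 5·10=50, Z7→E 3·25=75, Z8→E 12·19=228. Service 934; fixed 489; total 1423.
{D}: Z1→D 4·14=56, Z2→D 5·19=95, Z3→D 11·17=187, Z4→D 7·24=168, Z5→D 2·14=28, Z6→D 13·10=130, Z7→D 4·25=100, Z8→D 15·19=285. Service 1049; fixed 382; total 1431.
{A, B, C, D, E}: Z1→C 4·14=56, Z2→B 5·19=95, Z3→A 3·17=51, Z4→E 5·24=120, Z5→D 2·14=28, Z6→B 2·10=20, Z7→E 3·25=75, Z8→C 7·19=133. Service 578; fixed 2402; total 2980.
No other subset beats 1386.

Open C only; minimum total cost 1386.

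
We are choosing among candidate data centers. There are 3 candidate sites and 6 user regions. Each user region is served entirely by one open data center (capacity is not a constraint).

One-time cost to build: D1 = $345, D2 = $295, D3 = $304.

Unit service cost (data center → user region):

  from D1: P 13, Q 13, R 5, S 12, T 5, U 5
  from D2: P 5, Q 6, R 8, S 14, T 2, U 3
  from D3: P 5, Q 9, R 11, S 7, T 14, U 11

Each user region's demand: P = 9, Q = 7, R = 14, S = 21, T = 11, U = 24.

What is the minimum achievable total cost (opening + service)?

Minimum total cost: 882

For any fixed open set, each user region goes to its cheapest open site; total = fixed + service.
{D2}: P→D2 5·9=45, Q→D2 6·7=42, R→D2 8·14=112, S→D2 14·21=294, T→D2 2·11=22, U→D2 3·24=72. Service 587; fixed 295; total 882.
{D2, D3}: service 440 + fixed 599 = 1039
{D1}: service 705 + fixed 345 = 1050
{D1, D2, D3}: service 398 + fixed 944 = 1342
No other subset beats 882.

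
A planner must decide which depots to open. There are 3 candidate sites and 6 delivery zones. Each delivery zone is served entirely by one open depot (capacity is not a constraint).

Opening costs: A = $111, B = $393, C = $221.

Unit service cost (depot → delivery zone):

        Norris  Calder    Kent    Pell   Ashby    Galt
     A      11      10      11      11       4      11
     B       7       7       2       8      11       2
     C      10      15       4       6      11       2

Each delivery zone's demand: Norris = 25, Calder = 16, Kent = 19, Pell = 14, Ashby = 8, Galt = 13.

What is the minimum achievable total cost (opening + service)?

For any fixed open set, each delivery zone goes to its cheapest open site; total = fixed + service.
{B}: Norris→B 7·25=175, Calder→B 7·16=112, Kent→B 2·19=38, Pell→B 8·14=112, Ashby→B 11·8=88, Galt→B 2·13=26. Service 551; fixed 393; total 944.
{A, C}: Norris→C 10·25=250, Calder→A 10·16=160, Kent→C 4·19=76, Pell→C 6·14=84, Ashby→A 4·8=32, Galt→C 2·13=26. Service 628; fixed 332; total 960.
{C}: service 764 + fixed 221 = 985
{A, B, C}: service 467 + fixed 725 = 1192
No other subset beats 944.

Minimum total cost: 944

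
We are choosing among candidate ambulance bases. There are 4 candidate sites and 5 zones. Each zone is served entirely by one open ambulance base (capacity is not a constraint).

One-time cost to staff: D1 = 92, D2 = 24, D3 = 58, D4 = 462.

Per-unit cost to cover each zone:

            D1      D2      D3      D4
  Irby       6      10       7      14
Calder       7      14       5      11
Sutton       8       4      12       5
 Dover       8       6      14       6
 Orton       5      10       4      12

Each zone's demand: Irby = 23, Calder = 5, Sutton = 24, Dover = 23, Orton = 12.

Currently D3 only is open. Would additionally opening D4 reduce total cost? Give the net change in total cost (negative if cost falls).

Current service cost with {D3}: 844.
Adding D4: each zone re-picks its cheapest; new service cost 492, saving 352.
Extra fixed cost: 462. Net change = 462 − 352 = 110.
(Totals: 902 → 1012.)

No — net change +110 (cost rises by 110).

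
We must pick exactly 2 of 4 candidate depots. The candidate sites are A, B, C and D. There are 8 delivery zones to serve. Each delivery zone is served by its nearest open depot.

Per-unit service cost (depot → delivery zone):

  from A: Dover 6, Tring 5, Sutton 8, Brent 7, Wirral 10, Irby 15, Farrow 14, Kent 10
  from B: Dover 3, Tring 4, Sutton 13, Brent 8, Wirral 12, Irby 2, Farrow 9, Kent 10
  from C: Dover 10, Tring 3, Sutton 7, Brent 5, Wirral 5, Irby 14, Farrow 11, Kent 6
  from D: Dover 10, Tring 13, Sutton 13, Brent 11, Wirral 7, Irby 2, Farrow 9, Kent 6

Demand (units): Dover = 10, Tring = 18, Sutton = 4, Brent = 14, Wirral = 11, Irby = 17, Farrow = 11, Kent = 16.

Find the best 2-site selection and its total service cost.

Choose B and C; total service cost 466.

With exactly 2 open, each delivery zone uses its cheapest among the chosen.
{B, C}: Dover→B 3·10=30, Tring→C 3·18=54, Sutton→C 7·4=28, Brent→C 5·14=70, Wirral→C 5·11=55, Irby→B 2·17=34, Farrow→B 9·11=99, Kent→C 6·16=96. Service cost 466.
{C, D}: service cost 536
{B, D}: service cost 572
Among all 6 size-2 choices, {B, C} is lowest.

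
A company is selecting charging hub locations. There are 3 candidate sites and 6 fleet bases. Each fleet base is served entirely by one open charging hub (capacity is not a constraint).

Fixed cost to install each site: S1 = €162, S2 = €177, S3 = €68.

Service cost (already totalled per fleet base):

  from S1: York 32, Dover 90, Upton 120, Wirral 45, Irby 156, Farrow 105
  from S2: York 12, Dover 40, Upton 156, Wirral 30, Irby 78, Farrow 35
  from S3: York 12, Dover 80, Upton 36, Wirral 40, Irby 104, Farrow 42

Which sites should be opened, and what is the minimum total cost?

For any fixed open set, each fleet base goes to its cheapest open site; total = fixed + service.
{S3}: York→S3 12, Dover→S3 80, Upton→S3 36, Wirral→S3 40, Irby→S3 104, Farrow→S3 42. Service 314; fixed 68; total 382.
{S2, S3}: service 231 + fixed 245 = 476
{S2}: York→S2 12, Dover→S2 40, Upton→S2 156, Wirral→S2 30, Irby→S2 78, Farrow→S2 35. Service 351; fixed 177; total 528.
{S1, S2, S3}: service 231 + fixed 407 = 638
No other subset beats 382.

Open S3 only; minimum total cost 382.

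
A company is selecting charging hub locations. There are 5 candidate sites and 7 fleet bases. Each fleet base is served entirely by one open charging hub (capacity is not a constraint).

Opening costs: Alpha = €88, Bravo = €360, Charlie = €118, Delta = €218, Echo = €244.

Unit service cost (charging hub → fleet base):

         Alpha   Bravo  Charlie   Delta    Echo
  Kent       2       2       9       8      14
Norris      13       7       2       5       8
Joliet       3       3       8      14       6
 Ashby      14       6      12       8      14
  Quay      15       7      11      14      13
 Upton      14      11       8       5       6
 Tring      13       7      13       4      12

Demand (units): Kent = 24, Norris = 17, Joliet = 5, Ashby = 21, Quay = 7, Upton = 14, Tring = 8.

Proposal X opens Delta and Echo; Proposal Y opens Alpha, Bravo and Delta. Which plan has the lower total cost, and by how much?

Proposal Y is cheaper by 39.

Proposal X: {Delta, Echo}: Kent→Delta 8·24=192, Norris→Delta 5·17=85, Joliet→Echo 6·5=30, Ashby→Delta 8·21=168, Quay→Echo 13·7=91, Upton→Delta 5·14=70, Tring→Delta 4·8=32. Service 668; fixed 462; total 1130.
Proposal Y: {Alpha, Bravo, Delta}: Kent→Alpha 2·24=48, Norris→Delta 5·17=85, Joliet→Alpha 3·5=15, Ashby→Bravo 6·21=126, Quay→Bravo 7·7=49, Upton→Delta 5·14=70, Tring→Delta 4·8=32. Service 425; fixed 666; total 1091.
Difference: |1130 − 1091| = 39.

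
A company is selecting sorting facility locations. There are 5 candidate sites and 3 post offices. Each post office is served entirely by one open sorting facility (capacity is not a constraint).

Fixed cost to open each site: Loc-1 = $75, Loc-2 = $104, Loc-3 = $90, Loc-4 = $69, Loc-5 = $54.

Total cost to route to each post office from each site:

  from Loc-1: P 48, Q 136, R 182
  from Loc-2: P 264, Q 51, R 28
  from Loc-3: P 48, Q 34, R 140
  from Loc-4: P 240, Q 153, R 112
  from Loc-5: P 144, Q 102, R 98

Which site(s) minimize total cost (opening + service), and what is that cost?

For any fixed open set, each post office goes to its cheapest open site; total = fixed + service.
{Loc-2, Loc-3}: P→Loc-3 48, Q→Loc-3 34, R→Loc-2 28. Service 110; fixed 194; total 304.
{Loc-1, Loc-2}: P→Loc-1 48, Q→Loc-2 51, R→Loc-2 28. Service 127; fixed 179; total 306.
{Loc-3}: service 222 + fixed 90 = 312
{Loc-1, Loc-2, Loc-3, Loc-4, Loc-5}: P→Loc-1 48, Q→Loc-3 34, R→Loc-2 28. Service 110; fixed 392; total 502.
No other subset beats 304.

Open Loc-2 and Loc-3; minimum total cost 304.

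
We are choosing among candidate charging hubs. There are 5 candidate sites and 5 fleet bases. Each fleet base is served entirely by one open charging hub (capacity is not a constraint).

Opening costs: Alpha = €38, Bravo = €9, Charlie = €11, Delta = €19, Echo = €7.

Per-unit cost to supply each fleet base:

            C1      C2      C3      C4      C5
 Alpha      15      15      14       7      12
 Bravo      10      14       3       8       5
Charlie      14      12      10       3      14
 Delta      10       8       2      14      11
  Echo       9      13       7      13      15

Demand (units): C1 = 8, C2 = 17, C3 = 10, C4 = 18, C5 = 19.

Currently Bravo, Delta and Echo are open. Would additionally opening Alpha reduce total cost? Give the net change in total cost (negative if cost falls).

Current service cost with {Bravo, Delta, Echo}: 467.
Adding Alpha: each fleet base re-picks its cheapest; new service cost 449, saving 18.
Extra fixed cost: 38. Net change = 38 − 18 = 20.
(Totals: 502 → 522.)

No — net change +20 (cost rises by 20).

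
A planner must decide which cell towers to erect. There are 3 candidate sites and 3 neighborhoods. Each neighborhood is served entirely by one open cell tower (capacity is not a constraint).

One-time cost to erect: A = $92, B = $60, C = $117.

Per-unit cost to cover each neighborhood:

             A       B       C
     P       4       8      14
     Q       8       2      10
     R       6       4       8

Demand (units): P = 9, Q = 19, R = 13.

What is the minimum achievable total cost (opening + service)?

For any fixed open set, each neighborhood goes to its cheapest open site; total = fixed + service.
{B}: P→B 8·9=72, Q→B 2·19=38, R→B 4·13=52. Service 162; fixed 60; total 222.
{A, B}: service 126 + fixed 152 = 278
{B, C}: service 162 + fixed 177 = 339
{A, B, C}: service 126 + fixed 269 = 395
(All 7 nonempty subsets were checked; B only is lowest.)

Minimum total cost: 222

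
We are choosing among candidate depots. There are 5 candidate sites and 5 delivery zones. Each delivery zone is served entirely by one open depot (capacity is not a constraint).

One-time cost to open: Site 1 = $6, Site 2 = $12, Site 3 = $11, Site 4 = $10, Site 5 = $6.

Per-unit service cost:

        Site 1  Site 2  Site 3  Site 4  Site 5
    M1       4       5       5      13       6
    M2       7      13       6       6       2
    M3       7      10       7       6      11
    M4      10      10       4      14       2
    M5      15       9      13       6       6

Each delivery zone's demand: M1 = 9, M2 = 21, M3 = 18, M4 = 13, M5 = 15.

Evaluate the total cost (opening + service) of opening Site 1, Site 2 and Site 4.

Total cost: 518

Each delivery zone is assigned to its cheapest site among the open ones.
{Site 1, Site 2, Site 4}: M1→Site 1 4·9=36, M2→Site 4 6·21=126, M3→Site 4 6·18=108, M4→Site 1 10·13=130, M5→Site 4 6·15=90. Service 490; fixed 28; total 518.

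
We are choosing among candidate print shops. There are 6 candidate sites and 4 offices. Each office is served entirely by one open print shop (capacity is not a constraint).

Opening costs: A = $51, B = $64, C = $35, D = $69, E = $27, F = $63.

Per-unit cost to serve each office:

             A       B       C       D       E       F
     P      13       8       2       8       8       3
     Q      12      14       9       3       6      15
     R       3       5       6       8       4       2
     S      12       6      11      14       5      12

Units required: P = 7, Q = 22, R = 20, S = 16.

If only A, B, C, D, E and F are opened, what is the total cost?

Each office is assigned to its cheapest site among the open ones.
{A, B, C, D, E, F}: P→C 2·7=14, Q→D 3·22=66, R→F 2·20=40, S→E 5·16=80. Service 200; fixed 309; total 509.

Total cost: 509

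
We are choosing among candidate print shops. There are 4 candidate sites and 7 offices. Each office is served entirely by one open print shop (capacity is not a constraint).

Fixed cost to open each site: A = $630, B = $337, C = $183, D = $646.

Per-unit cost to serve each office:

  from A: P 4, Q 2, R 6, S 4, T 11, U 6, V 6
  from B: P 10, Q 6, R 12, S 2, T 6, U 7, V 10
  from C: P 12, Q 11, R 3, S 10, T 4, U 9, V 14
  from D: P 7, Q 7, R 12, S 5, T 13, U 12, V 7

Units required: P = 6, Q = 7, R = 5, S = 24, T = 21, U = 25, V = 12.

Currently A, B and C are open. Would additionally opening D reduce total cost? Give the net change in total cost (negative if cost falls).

Current service cost with {A, B, C}: 407.
Adding D: each office re-picks its cheapest; new service cost 407, saving 0.
Extra fixed cost: 646. Net change = 646 − 0 = 646.
(Totals: 1557 → 2203.)

No — net change +646 (cost rises by 646).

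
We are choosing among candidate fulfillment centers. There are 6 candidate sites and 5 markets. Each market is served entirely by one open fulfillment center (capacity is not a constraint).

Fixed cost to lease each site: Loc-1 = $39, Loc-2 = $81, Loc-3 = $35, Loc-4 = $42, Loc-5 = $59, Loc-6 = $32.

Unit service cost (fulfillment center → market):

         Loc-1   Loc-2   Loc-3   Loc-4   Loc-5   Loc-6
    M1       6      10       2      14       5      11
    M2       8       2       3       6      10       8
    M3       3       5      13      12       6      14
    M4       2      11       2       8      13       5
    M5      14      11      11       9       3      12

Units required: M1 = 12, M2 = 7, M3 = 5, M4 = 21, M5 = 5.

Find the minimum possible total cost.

Minimum total cost: 226

For any fixed open set, each market goes to its cheapest open site; total = fixed + service.
{Loc-3, Loc-5}: M1→Loc-3 2·12=24, M2→Loc-3 3·7=21, M3→Loc-5 6·5=30, M4→Loc-3 2·21=42, M5→Loc-5 3·5=15. Service 132; fixed 94; total 226.
{Loc-1, Loc-3}: service 157 + fixed 74 = 231
{Loc-3}: M1→Loc-3 2·12=24, M2→Loc-3 3·7=21, M3→Loc-3 13·5=65, M4→Loc-3 2·21=42, M5→Loc-3 11·5=55. Service 207; fixed 35; total 242.
{Loc-1, Loc-2, Loc-3, Loc-4, Loc-5, Loc-6}: M1→Loc-3 2·12=24, M2→Loc-2 2·7=14, M3→Loc-1 3·5=15, M4→Loc-1 2·21=42, M5→Loc-5 3·5=15. Service 110; fixed 288; total 398.
No other subset beats 226.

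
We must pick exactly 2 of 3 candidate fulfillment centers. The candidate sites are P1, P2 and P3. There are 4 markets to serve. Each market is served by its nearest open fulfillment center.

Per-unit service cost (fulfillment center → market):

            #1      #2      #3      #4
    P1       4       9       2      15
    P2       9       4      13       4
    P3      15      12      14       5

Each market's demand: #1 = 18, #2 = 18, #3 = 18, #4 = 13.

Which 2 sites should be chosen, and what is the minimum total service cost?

With exactly 2 open, each market uses its cheapest among the chosen.
{P1, P2}: #1→P1 4·18=72, #2→P2 4·18=72, #3→P1 2·18=36, #4→P2 4·13=52. Service cost 232.
{P1, P3}: service cost 335
{P2, P3}: service cost 520
Among all 3 size-2 choices, {P1, P2} is lowest.

Choose P1 and P2; total service cost 232.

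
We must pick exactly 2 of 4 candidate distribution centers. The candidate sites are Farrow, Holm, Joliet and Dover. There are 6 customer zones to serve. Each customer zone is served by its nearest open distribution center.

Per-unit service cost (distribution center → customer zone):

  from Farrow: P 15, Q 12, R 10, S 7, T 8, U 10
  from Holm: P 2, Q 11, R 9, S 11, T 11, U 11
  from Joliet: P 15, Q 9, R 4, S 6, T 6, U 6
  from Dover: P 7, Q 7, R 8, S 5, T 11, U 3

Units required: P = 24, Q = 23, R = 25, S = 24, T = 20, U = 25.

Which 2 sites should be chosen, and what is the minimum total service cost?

With exactly 2 open, each customer zone uses its cheapest among the chosen.
{Joliet, Dover}: P→Dover 7·24=168, Q→Dover 7·23=161, R→Joliet 4·25=100, S→Dover 5·24=120, T→Joliet 6·20=120, U→Dover 3·25=75. Service cost 744.
{Holm, Joliet}: service cost 769
{Holm, Dover}: service cost 824
Among all 6 size-2 choices, {Joliet, Dover} is lowest.

Choose Joliet and Dover; total service cost 744.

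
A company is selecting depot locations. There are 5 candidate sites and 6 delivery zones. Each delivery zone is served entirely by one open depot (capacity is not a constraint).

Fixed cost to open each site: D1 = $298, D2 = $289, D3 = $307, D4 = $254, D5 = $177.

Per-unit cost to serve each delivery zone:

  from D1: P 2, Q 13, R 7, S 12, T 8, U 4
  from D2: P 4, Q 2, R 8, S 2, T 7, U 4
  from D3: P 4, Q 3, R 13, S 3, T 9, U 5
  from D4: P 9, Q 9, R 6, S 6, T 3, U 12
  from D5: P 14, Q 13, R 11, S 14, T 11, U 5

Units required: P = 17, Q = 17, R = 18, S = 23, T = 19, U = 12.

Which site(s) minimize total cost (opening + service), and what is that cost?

Open D2 only; minimum total cost 762.

For any fixed open set, each delivery zone goes to its cheapest open site; total = fixed + service.
{D2}: P→D2 4·17=68, Q→D2 2·17=34, R→D2 8·18=144, S→D2 2·23=46, T→D2 7·19=133, U→D2 4·12=48. Service 473; fixed 289; total 762.
{D2, D4}: P→D2 4·17=68, Q→D2 2·17=34, R→D4 6·18=108, S→D2 2·23=46, T→D4 3·19=57, U→D2 4·12=48. Service 361; fixed 543; total 904.
{D2, D5}: service 473 + fixed 466 = 939
{D1, D2, D3, D4, D5}: P→D1 2·17=34, Q→D2 2·17=34, R→D4 6·18=108, S→D2 2·23=46, T→D4 3·19=57, U→D1 4·12=48. Service 327; fixed 1325; total 1652.
No other subset beats 762.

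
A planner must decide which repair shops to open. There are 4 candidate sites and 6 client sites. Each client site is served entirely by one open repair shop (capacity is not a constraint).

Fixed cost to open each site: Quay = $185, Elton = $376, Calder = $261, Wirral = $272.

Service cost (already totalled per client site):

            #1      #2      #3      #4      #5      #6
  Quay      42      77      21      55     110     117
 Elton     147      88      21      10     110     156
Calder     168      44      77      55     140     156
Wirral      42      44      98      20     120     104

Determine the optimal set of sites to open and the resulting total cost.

Open Quay only; minimum total cost 607.

For any fixed open set, each client site goes to its cheapest open site; total = fixed + service.
{Quay}: #1→Quay 42, #2→Quay 77, #3→Quay 21, #4→Quay 55, #5→Quay 110, #6→Quay 117. Service 422; fixed 185; total 607.
{Wirral}: #1→Wirral 42, #2→Wirral 44, #3→Wirral 98, #4→Wirral 20, #5→Wirral 120, #6→Wirral 104. Service 428; fixed 272; total 700.
{Quay, Wirral}: service 341 + fixed 457 = 798
{Quay, Elton, Calder, Wirral}: #1→Quay 42, #2→Calder 44, #3→Quay 21, #4→Elton 10, #5→Quay 110, #6→Wirral 104. Service 331; fixed 1094; total 1425.
No other subset beats 607.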